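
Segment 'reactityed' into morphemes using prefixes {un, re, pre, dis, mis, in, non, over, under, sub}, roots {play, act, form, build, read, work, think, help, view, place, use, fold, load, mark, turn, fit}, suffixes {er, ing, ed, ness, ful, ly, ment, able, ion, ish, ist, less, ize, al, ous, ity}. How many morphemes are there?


Segmenting 'reactityed' against the inventory:
  're' -> prefix (morpheme 1)
  'act' -> root (morpheme 2)
  'ity' -> suffix (morpheme 3)
  'ed' -> suffix (morpheme 4)
Total morphemes: 4

4


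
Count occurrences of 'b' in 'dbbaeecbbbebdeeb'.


Scanning 'dbbaeecbbbebdeeb' for 'b':
  Position 1: 'b' -> MATCH (count: 1)
  Position 2: 'b' -> MATCH (count: 2)
  Position 7: 'b' -> MATCH (count: 3)
  Position 8: 'b' -> MATCH (count: 4)
  Position 9: 'b' -> MATCH (count: 5)
  Position 11: 'b' -> MATCH (count: 6)
  Position 15: 'b' -> MATCH (count: 7)
Total occurrences of 'b': 7

7


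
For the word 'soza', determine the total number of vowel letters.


Scanning each character of 'soza':
  Position 1: 's' -> consonant (running count: 0)
  Position 2: 'o' -> vowel (running count: 1)
  Position 3: 'z' -> consonant (running count: 1)
  Position 4: 'a' -> vowel (running count: 2)
Total vowels: 2

2


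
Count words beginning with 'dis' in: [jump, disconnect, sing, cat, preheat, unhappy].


Checking each word for prefix 'dis':
  'jump' -> no (count: 0)
  'disconnect' -> YES, starts with 'dis' (count: 1)
  'sing' -> no (count: 1)
  'cat' -> no (count: 1)
  'preheat' -> no (count: 1)
  'unhappy' -> no (count: 1)
Total with prefix 'dis': 1

1


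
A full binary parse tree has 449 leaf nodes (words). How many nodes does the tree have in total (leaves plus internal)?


Leaf nodes (terminals): 449
Internal nodes = n - 1 = 449 - 1 = 448
Total = leaves + internal = 449 + 448 = 897

897


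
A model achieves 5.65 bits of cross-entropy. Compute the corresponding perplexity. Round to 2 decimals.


Perplexity formula: PP = 2^H
H = 5.65
PP = 2^5.65
Decompose: 2^5.65 = 2^5 * 2^0.65
2^5 = 32, 2^0.65 ~ 1.5691682
PP ~ 32 * 1.5691682 = 50.2133824
Rounded to 2 decimals: 50.21

50.21


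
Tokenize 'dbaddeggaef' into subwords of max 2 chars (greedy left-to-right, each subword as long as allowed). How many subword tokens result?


'dbaddeggaef' has 11 characters.
Chunking with max size 2:
  Chunk 1: 'db' (positions 0-1)
  Chunk 2: 'ad' (positions 2-3)
  Chunk 3: 'de' (positions 4-5)
  Chunk 4: 'gg' (positions 6-7)
  Chunk 5: 'ae' (positions 8-9)
  Chunk 6: 'f' (positions 10-10)
Total chunks: ceil(11 / 2) = 6

6


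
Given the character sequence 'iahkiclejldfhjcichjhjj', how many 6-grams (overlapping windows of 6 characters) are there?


String 'iahkiclejldfhjcichjhjj' has length L = 22.
Number of overlapping n-grams = L - n + 1
Substituting: 22 - 6 + 1 = 17

17


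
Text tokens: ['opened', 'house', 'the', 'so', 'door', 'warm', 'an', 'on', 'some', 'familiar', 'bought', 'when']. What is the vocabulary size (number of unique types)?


Listing all tokens and tracking unique types:
  Token 1: 'opened' -> NEW (unique so far: 1)
  Token 2: 'house' -> NEW (unique so far: 2)
  Token 3: 'the' -> NEW (unique so far: 3)
  Token 4: 'so' -> NEW (unique so far: 4)
  Token 5: 'door' -> NEW (unique so far: 5)
  Token 6: 'warm' -> NEW (unique so far: 6)
  Token 7: 'an' -> NEW (unique so far: 7)
  Token 8: 'on' -> NEW (unique so far: 8)
  Token 9: 'some' -> NEW (unique so far: 9)
  Token 10: 'familiar' -> NEW (unique so far: 10)
  Token 11: 'bought' -> NEW (unique so far: 11)
  Token 12: 'when' -> NEW (unique so far: 12)
Unique types: ('an', 'bought', 'door', 'familiar', 'house', 'on', 'opened', 'so', 'some', 'the', 'warm', 'when')
Vocabulary size: 12

12


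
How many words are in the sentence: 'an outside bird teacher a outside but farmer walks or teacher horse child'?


Counting words by splitting on spaces:
  Word 1: 'an'
  Word 2: 'outside'
  Word 3: 'bird'
  Word 4: 'teacher'
  Word 5: 'a'
  Word 6: 'outside'
  Word 7: 'but'
  Word 8: 'farmer'
  Word 9: 'walks'
  Word 10: 'or'
  Word 11: 'teacher'
  Word 12: 'horse'
  Word 13: 'child'
Total words: 13

13


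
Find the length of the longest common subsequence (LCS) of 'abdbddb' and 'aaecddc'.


DP table for LCS of 'abdbddb' and 'aaecddc':
       a  a  e  c  d  d  c
    0  0  0  0  0  0  0  0
  a 0  1  1  1  1  1  1  1
  b 0  1  1  1  1  1  1  1
  d 0  1  1  1  1  2  2  2
  b 0  1  1  1  1  2  2  2
  d 0  1  1  1  1  2  3  3
  d 0  1  1  1  1  2  3  3
  b 0  1  1  1  1  2  3  3
LCS: 'add'
LCS length = 3

3


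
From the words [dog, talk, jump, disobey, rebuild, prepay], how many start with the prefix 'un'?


Checking each word for prefix 'un':
  'dog' -> no (count: 0)
  'talk' -> no (count: 0)
  'jump' -> no (count: 0)
  'disobey' -> no (count: 0)
  'rebuild' -> no (count: 0)
  'prepay' -> no (count: 0)
Total with prefix 'un': 0

0


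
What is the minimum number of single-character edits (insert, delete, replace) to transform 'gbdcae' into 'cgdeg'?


Building DP table for s1='gbdcae' (len 6) and s2='cgdeg' (len 5):
       c  g  d  e  g
    0  1  2  3  4  5
  g 1  1  1  2  3  4
  b 2  2  2  2  3  4
  d 3  3  3  2  3  4
  c 4  3  4  3  3  4
  a 5  4  4  4  4  4
  e 6  5  5  5  4  5
Edit distance = dp[6][5] = 5

5


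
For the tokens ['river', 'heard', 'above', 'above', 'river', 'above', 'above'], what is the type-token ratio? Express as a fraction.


Tokens: 7
Unique types: ('above', 'heard', 'river') = 3
TTR = 3/7
Already in lowest terms.

3/7


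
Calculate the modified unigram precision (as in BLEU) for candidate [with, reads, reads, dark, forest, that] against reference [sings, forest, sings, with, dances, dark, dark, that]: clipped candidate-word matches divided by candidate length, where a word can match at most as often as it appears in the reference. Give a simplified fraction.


Reference word counts: {'dances': 1, 'dark': 2, 'forest': 1, 'sings': 2, 'that': 1, 'with': 1}
Checking each candidate word (with clipping):
  'with' -> in reference (ref count 1, used 1/1) -> match (matches: 1)
  'reads' -> not in reference -> no match (matches: 1)
  'reads' -> not in reference -> no match (matches: 1)
  'dark' -> in reference (ref count 2, used 1/2) -> match (matches: 2)
  'forest' -> in reference (ref count 1, used 1/1) -> match (matches: 3)
  'that' -> in reference (ref count 1, used 1/1) -> match (matches: 4)
Clipped matches: 4, Candidate length: 6
Precision = 4/6 = 2/3

2/3


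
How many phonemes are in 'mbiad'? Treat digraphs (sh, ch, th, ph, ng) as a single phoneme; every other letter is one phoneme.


Parsing 'mbiad' greedily, digraphs first:
  'm' -> consonant phoneme (phonemes so far: 1)
  'b' -> consonant phoneme (phonemes so far: 2)
  'i' -> vowel phoneme (phonemes so far: 3)
  'a' -> vowel phoneme (phonemes so far: 4)
  'd' -> consonant phoneme (phonemes so far: 5)
Total phonemes: 5

5


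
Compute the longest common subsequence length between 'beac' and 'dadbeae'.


DP table for LCS of 'beac' and 'dadbeae':
       d  a  d  b  e  a  e
    0  0  0  0  0  0  0  0
  b 0  0  0  0  1  1  1  1
  e 0  0  0  0  1  2  2  2
  a 0  0  1  1  1  2  3  3
  c 0  0  1  1  1  2  3  3
LCS: 'bea'
LCS length = 3

3


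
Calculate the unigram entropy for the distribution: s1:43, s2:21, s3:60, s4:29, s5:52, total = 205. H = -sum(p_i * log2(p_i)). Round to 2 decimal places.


Computing entropy H = -sum(p_i * log2(p_i)):
  s1: p = 43/205 = 0.2098, -p*log2(p) = 0.4726
  s2: p = 21/205 = 0.1024, -p*log2(p) = 0.3367
  s3: p = 60/205 = 0.2927, -p*log2(p) = 0.5188
  s4: p = 29/205 = 0.1415, -p*log2(p) = 0.3991
  s5: p = 52/205 = 0.2537, -p*log2(p) = 0.5020
H = sum of terms = 2.2292
Rounded to 2 decimals: 2.23

2.23


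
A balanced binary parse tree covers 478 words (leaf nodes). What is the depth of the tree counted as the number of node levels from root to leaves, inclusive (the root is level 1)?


In a balanced binary tree with n leaves the deepest leaf is ceil(log2(n)) edges below the root,
so counting node levels inclusive of root and leaves gives ceil(log2(n)) + 1 levels.
log2(478) = 8.9009
ceil(8.9009) = 9
levels = 9 + 1 = 10

10


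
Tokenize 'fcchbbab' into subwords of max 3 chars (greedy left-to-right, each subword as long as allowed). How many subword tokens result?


'fcchbbab' has 8 characters.
Chunking with max size 3:
  Chunk 1: 'fcc' (positions 0-2)
  Chunk 2: 'hbb' (positions 3-5)
  Chunk 3: 'ab' (positions 6-7)
Total chunks: ceil(8 / 3) = 3

3


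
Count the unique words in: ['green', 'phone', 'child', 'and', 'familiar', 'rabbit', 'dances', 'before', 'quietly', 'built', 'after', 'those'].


Listing all tokens and tracking unique types:
  Token 1: 'green' -> NEW (unique so far: 1)
  Token 2: 'phone' -> NEW (unique so far: 2)
  Token 3: 'child' -> NEW (unique so far: 3)
  Token 4: 'and' -> NEW (unique so far: 4)
  Token 5: 'familiar' -> NEW (unique so far: 5)
  Token 6: 'rabbit' -> NEW (unique so far: 6)
  Token 7: 'dances' -> NEW (unique so far: 7)
  Token 8: 'before' -> NEW (unique so far: 8)
  Token 9: 'quietly' -> NEW (unique so far: 9)
  Token 10: 'built' -> NEW (unique so far: 10)
  Token 11: 'after' -> NEW (unique so far: 11)
  Token 12: 'those' -> NEW (unique so far: 12)
Unique types: ('after', 'and', 'before', 'built', 'child', 'dances', 'familiar', 'green', 'phone', 'quietly', 'rabbit', 'those')
Vocabulary size: 12

12


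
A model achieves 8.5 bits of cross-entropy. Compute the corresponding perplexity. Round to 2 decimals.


Perplexity formula: PP = 2^H
H = 8.5
PP = 2^8.5
Decompose: 2^8.5 = 2^8 * 2^0.5 = 2^8 * sqrt(2)
2^8 = 256, sqrt(2) ~ 1.4142136
PP ~ 256 * 1.4142136 = 362.0386816
Rounded to 2 decimals: 362.04

362.04


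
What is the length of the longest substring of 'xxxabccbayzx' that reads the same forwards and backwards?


Scanning 'xxxabccbayzx' for palindromic substrings.
Substring at positions 3-8: 'abccba'.
Check: reverse('abccba') = 'abccba' -> palindrome confirmed.
Neighbouring characters ('x' / 'y') break symmetry, so it cannot extend further.
No longer palindromic substring exists; longest length = 6

6


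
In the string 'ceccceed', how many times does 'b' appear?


Scanning 'ceccceed' for 'b':
  No matches found.
Total occurrences of 'b': 0

0


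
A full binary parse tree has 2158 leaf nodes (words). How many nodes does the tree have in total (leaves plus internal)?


Leaf nodes (terminals): 2158
Internal nodes = n - 1 = 2158 - 1 = 2157
Total = leaves + internal = 2158 + 2157 = 4315

4315


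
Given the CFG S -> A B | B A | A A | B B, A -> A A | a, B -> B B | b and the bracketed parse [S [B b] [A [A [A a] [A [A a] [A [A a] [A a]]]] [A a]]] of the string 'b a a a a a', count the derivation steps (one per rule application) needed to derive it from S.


Every bracketed nonterminal node [X ...] in the tree is produced by exactly one rule application.
Reading the tree off as a leftmost derivation:
  Step 1: S  =>  B A   (applied S -> B A)
  Step 2: B A  =>  b A   (applied B -> b)
  Step 3: b A  =>  b A A   (applied A -> A A)
  Step 4: b A A  =>  b A A A   (applied A -> A A)
  Step 5: b A A A  =>  b a A A   (applied A -> a)
  Step 6: b a A A  =>  b a A A A   (applied A -> A A)
  Step 7: b a A A A  =>  b a a A A   (applied A -> a)
  Step 8: b a a A A  =>  b a a A A A   (applied A -> A A)
  Step 9: b a a A A A  =>  b a a a A A   (applied A -> a)
  Step 10: b a a a A A  =>  b a a a a A   (applied A -> a)
  Step 11: b a a a a A  =>  b a a a a a   (applied A -> a)
Final yield: b a a a a a
Total rewrite steps: 11

11


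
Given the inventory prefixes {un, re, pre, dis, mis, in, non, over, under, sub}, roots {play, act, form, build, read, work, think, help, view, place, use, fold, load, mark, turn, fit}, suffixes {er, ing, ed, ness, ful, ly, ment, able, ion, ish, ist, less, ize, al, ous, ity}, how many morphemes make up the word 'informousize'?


Segmenting 'informousize' against the inventory:
  'in' -> prefix (morpheme 1)
  'form' -> root (morpheme 2)
  'ous' -> suffix (morpheme 3)
  'ize' -> suffix (morpheme 4)
Total morphemes: 4

4


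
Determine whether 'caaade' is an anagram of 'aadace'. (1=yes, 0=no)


Sort characters of 'caaade': 'aaacde'
Sort characters of 'aadace': 'aaacde'
Sorted forms match -> they ARE anagrams
Result: 1

1


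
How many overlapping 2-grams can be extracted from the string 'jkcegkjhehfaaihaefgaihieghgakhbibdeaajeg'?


String 'jkcegkjhehfaaihaefgaihieghgakhbibdeaajeg' has length L = 40.
Number of overlapping n-grams = L - n + 1
Substituting: 40 - 2 + 1 = 39

39


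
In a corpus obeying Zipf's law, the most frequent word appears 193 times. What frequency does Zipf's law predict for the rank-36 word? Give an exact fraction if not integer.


Zipf's law: freq(rank) = f1 / rank
f1 = 193, rank = 36
freq = 193 / 36
GCD(193, 36) = 1
Simplified: 193/36

193/36


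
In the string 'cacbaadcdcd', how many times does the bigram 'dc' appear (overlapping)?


Scanning 'cacbaadcdcd' for bigram 'dc':
  Position 0: 'ca' -> no
  Position 1: 'ac' -> no
  Position 2: 'cb' -> no
  Position 3: 'ba' -> no
  Position 4: 'aa' -> no
  Position 5: 'ad' -> no
  Position 6: 'dc' -> MATCH
  Position 7: 'cd' -> no
  Position 8: 'dc' -> MATCH
  Position 9: 'cd' -> no
Total matches: 2

2


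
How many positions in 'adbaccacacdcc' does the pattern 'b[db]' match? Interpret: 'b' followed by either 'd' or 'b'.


Pattern: b[db] means 'b' followed by either 'd' or 'b'.
Scanning 'adbaccacacdcc' position-by-position:
  Pos 0: window 'ad' -> no
  Pos 1: window 'db' -> no
  Pos 2: window 'ba' -> no
  Pos 3: window 'ac' -> no
  Pos 4: window 'cc' -> no
  Pos 5: window 'ca' -> no
  Pos 6: window 'ac' -> no
  Pos 7: window 'ca' -> no
  Pos 8: window 'ac' -> no
  Pos 9: window 'cd' -> no
  Pos 10: window 'dc' -> no
  Pos 11: window 'cc' -> no
  Pos 12: window 'c' -> no
Total matches: 0

0


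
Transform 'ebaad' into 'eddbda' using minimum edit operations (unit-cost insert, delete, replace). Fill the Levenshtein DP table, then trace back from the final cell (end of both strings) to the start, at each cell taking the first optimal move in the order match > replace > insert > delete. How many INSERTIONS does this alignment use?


Edit distance = 4. Backtracking from cell (5, 6) with preference match > replace > insert > delete,
then listing the resulting alignment 'ebaad' -> 'eddbda' left to right:
  Step 1: keep 'e'
  Step 2: replace b->d
  Step 3: replace a->d
  Step 4: replace a->b
  Step 5: keep 'd'
  Step 6: insert 'a' [insertion #1]
Total insertions: 1

1


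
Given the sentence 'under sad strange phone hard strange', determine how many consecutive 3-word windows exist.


Word trigrams from [6] words:
  Trigram 1: (under sad strange)
  Trigram 2: (sad strange phone)
  Trigram 3: (strange phone hard)
  Trigram 4: (phone hard strange)
Total word trigrams: 6 - 2 = 4

4


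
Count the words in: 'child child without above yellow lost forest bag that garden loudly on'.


Counting words by splitting on spaces:
  Word 1: 'child'
  Word 2: 'child'
  Word 3: 'without'
  Word 4: 'above'
  Word 5: 'yellow'
  Word 6: 'lost'
  Word 7: 'forest'
  Word 8: 'bag'
  Word 9: 'that'
  Word 10: 'garden'
  Word 11: 'loudly'
  Word 12: 'on'
Total words: 12

12


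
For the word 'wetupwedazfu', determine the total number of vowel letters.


Scanning each character of 'wetupwedazfu':
  Position 1: 'w' -> consonant (running count: 0)
  Position 2: 'e' -> vowel (running count: 1)
  Position 3: 't' -> consonant (running count: 1)
  Position 4: 'u' -> vowel (running count: 2)
  Position 5: 'p' -> consonant (running count: 2)
  Position 6: 'w' -> consonant (running count: 2)
  Position 7: 'e' -> vowel (running count: 3)
  Position 8: 'd' -> consonant (running count: 3)
  Position 9: 'a' -> vowel (running count: 4)
  Position 10: 'z' -> consonant (running count: 4)
  Position 11: 'f' -> consonant (running count: 4)
  Position 12: 'u' -> vowel (running count: 5)
Total vowels: 5

5


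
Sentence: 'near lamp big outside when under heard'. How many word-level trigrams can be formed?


Word trigrams from [7] words:
  Trigram 1: (near lamp big)
  Trigram 2: (lamp big outside)
  Trigram 3: (big outside when)
  Trigram 4: (outside when under)
  Trigram 5: (when under heard)
Total word trigrams: 7 - 2 = 5

5


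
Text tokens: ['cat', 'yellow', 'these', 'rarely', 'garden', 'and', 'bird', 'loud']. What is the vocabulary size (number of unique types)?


Listing all tokens and tracking unique types:
  Token 1: 'cat' -> NEW (unique so far: 1)
  Token 2: 'yellow' -> NEW (unique so far: 2)
  Token 3: 'these' -> NEW (unique so far: 3)
  Token 4: 'rarely' -> NEW (unique so far: 4)
  Token 5: 'garden' -> NEW (unique so far: 5)
  Token 6: 'and' -> NEW (unique so far: 6)
  Token 7: 'bird' -> NEW (unique so far: 7)
  Token 8: 'loud' -> NEW (unique so far: 8)
Unique types: ('and', 'bird', 'cat', 'garden', 'loud', 'rarely', 'these', 'yellow')
Vocabulary size: 8

8


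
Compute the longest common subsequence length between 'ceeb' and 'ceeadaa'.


DP table for LCS of 'ceeb' and 'ceeadaa':
       c  e  e  a  d  a  a
    0  0  0  0  0  0  0  0
  c 0  1  1  1  1  1  1  1
  e 0  1  2  2  2  2  2  2
  e 0  1  2  3  3  3  3  3
  b 0  1  2  3  3  3  3  3
LCS: 'cee'
LCS length = 3

3


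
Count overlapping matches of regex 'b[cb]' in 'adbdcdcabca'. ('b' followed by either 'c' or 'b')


Pattern: b[cb] means 'b' followed by either 'c' or 'b'.
Scanning 'adbdcdcabca' position-by-position:
  Pos 0: window 'ad' -> no
  Pos 1: window 'db' -> no
  Pos 2: window 'bd' -> no
  Pos 3: window 'dc' -> no
  Pos 4: window 'cd' -> no
  Pos 5: window 'dc' -> no
  Pos 6: window 'ca' -> no
  Pos 7: window 'ab' -> no
  Pos 8: window 'bc' -> MATCH
  Pos 9: window 'ca' -> no
  Pos 10: window 'a' -> no
Total matches: 1

1


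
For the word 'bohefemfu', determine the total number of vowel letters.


Scanning each character of 'bohefemfu':
  Position 1: 'b' -> consonant (running count: 0)
  Position 2: 'o' -> vowel (running count: 1)
  Position 3: 'h' -> consonant (running count: 1)
  Position 4: 'e' -> vowel (running count: 2)
  Position 5: 'f' -> consonant (running count: 2)
  Position 6: 'e' -> vowel (running count: 3)
  Position 7: 'm' -> consonant (running count: 3)
  Position 8: 'f' -> consonant (running count: 3)
  Position 9: 'u' -> vowel (running count: 4)
Total vowels: 4

4


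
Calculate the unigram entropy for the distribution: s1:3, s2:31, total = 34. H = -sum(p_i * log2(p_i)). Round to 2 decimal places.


Computing entropy H = -sum(p_i * log2(p_i)):
  s1: p = 3/34 = 0.0882, -p*log2(p) = 0.3090
  s2: p = 31/34 = 0.9118, -p*log2(p) = 0.1215
H = sum of terms = 0.4305
Rounded to 2 decimals: 0.43

0.43


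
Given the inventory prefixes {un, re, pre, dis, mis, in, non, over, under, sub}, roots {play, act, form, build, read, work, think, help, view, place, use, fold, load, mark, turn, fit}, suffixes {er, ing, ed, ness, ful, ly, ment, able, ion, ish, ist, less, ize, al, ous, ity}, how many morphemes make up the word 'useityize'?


Segmenting 'useityize' against the inventory:
  'use' -> root (morpheme 1)
  'ity' -> suffix (morpheme 2)
  'ize' -> suffix (morpheme 3)
Total morphemes: 3

3


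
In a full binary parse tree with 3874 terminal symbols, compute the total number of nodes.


Leaf nodes (terminals): 3874
Internal nodes = n - 1 = 3874 - 1 = 3873
Total = leaves + internal = 3874 + 3873 = 7747

7747


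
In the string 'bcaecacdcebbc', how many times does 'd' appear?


Scanning 'bcaecacdcebbc' for 'd':
  Position 7: 'd' -> MATCH (count: 1)
Total occurrences of 'd': 1

1


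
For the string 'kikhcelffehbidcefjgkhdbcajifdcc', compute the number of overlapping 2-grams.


String 'kikhcelffehbidcefjgkhdbcajifdcc' has length L = 31.
Number of overlapping n-grams = L - n + 1
Substituting: 31 - 2 + 1 = 30

30


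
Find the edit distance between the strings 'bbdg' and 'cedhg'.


Building DP table for s1='bbdg' (len 4) and s2='cedhg' (len 5):
       c  e  d  h  g
    0  1  2  3  4  5
  b 1  1  2  3  4  5
  b 2  2  2  3  4  5
  d 3  3  3  2  3  4
  g 4  4  4  3  3  3
Edit distance = dp[4][5] = 3

3


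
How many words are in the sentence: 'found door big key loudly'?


Counting words by splitting on spaces:
  Word 1: 'found'
  Word 2: 'door'
  Word 3: 'big'
  Word 4: 'key'
  Word 5: 'loudly'
Total words: 5

5


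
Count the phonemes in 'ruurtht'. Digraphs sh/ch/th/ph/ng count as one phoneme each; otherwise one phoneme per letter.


Parsing 'ruurtht' greedily, digraphs first:
  'r' -> consonant phoneme (phonemes so far: 1)
  'u' -> vowel phoneme (phonemes so far: 2)
  'u' -> vowel phoneme (phonemes so far: 3)
  'r' -> consonant phoneme (phonemes so far: 4)
  'th' -> digraph (1 consonant phoneme) (phonemes so far: 5)
  't' -> consonant phoneme (phonemes so far: 6)
Total phonemes: 6

6


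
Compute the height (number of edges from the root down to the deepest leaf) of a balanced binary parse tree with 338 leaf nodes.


In a balanced binary tree with n leaves the deepest leaf is ceil(log2(n)) edges below the root.
log2(338) = 8.4009
ceil(8.4009) = 9
height (edges) = 9

9


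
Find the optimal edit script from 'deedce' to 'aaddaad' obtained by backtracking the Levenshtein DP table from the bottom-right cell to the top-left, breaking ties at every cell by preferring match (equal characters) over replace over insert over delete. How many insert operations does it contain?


Edit distance = 6. Backtracking from cell (6, 7) with preference match > replace > insert > delete,
then listing the resulting alignment 'deedce' -> 'aaddaad' left to right:
  Step 1: replace d->a
  Step 2: replace e->a
  Step 3: replace e->d
  Step 4: keep 'd'
  Step 5: insert 'a' [insertion #1]
  Step 6: replace c->a
  Step 7: replace e->d
Total insertions: 1

1


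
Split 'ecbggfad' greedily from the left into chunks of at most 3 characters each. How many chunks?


'ecbggfad' has 8 characters.
Chunking with max size 3:
  Chunk 1: 'ecb' (positions 0-2)
  Chunk 2: 'ggf' (positions 3-5)
  Chunk 3: 'ad' (positions 6-7)
Total chunks: ceil(8 / 3) = 3

3


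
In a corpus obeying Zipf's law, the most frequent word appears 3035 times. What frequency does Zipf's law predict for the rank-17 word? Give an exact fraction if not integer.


Zipf's law: freq(rank) = f1 / rank
f1 = 3035, rank = 17
freq = 3035 / 17
GCD(3035, 17) = 1
Simplified: 3035/17

3035/17


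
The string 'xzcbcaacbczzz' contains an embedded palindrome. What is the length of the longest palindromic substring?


Scanning 'xzcbcaacbczzz' for palindromic substrings.
Substring at positions 1-10: 'zcbcaacbcz'.
Check: reverse('zcbcaacbcz') = 'zcbcaacbcz' -> palindrome confirmed.
Neighbouring characters ('x' / 'z') break symmetry, so it cannot extend further.
No longer palindromic substring exists; longest length = 10

10


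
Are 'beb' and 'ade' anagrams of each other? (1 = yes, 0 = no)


Sort characters of 'beb': 'bbe'
Sort characters of 'ade': 'ade'
Sorted forms differ -> they are NOT anagrams
Result: 0

0


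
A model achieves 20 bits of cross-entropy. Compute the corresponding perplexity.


Perplexity formula: PP = 2^H
H = 20
PP = 2^20
PP = 2^20 = 1048576

1048576


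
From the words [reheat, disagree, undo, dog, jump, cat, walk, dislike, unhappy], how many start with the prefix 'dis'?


Checking each word for prefix 'dis':
  'reheat' -> no (count: 0)
  'disagree' -> YES, starts with 'dis' (count: 1)
  'undo' -> no (count: 1)
  'dog' -> no (count: 1)
  'jump' -> no (count: 1)
  'cat' -> no (count: 1)
  'walk' -> no (count: 1)
  'dislike' -> YES, starts with 'dis' (count: 2)
  'unhappy' -> no (count: 2)
Total with prefix 'dis': 2

2


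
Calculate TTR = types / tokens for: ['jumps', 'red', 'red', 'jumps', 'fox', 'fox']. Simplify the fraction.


Tokens: 6
Unique types: ('fox', 'jumps', 'red') = 3
TTR = 3/6
Simplify: divide both by 3 -> 1/2
TTR = 1/2

1/2


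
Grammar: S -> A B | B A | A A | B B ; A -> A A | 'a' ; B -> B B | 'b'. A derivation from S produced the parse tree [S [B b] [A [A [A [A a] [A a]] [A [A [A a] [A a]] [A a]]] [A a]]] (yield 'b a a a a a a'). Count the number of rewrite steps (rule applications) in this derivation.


Every bracketed nonterminal node [X ...] in the tree is produced by exactly one rule application.
Reading the tree off as a leftmost derivation:
  Step 1: S  =>  B A   (applied S -> B A)
  Step 2: B A  =>  b A   (applied B -> b)
  Step 3: b A  =>  b A A   (applied A -> A A)
  Step 4: b A A  =>  b A A A   (applied A -> A A)
  Step 5: b A A A  =>  b A A A A   (applied A -> A A)
  Step 6: b A A A A  =>  b a A A A   (applied A -> a)
  Step 7: b a A A A  =>  b a a A A   (applied A -> a)
  Step 8: b a a A A  =>  b a a A A A   (applied A -> A A)
  Step 9: b a a A A A  =>  b a a A A A A   (applied A -> A A)
  Step 10: b a a A A A A  =>  b a a a A A A   (applied A -> a)
  Step 11: b a a a A A A  =>  b a a a a A A   (applied A -> a)
  Step 12: b a a a a A A  =>  b a a a a a A   (applied A -> a)
  Step 13: b a a a a a A  =>  b a a a a a a   (applied A -> a)
Final yield: b a a a a a a
Total rewrite steps: 13

13


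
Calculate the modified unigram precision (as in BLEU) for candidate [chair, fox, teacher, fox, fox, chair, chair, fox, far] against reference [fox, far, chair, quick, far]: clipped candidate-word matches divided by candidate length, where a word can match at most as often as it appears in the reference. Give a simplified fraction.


Reference word counts: {'chair': 1, 'far': 2, 'fox': 1, 'quick': 1}
Checking each candidate word (with clipping):
  'chair' -> in reference (ref count 1, used 1/1) -> match (matches: 1)
  'fox' -> in reference (ref count 1, used 1/1) -> match (matches: 2)
  'teacher' -> not in reference -> no match (matches: 2)
  'fox' -> ref count 1 already used up (1/1) -> clipped, no match (matches: 2)
  'fox' -> ref count 1 already used up (1/1) -> clipped, no match (matches: 2)
  'chair' -> ref count 1 already used up (1/1) -> clipped, no match (matches: 2)
  'chair' -> ref count 1 already used up (1/1) -> clipped, no match (matches: 2)
  'fox' -> ref count 1 already used up (1/1) -> clipped, no match (matches: 2)
  'far' -> in reference (ref count 2, used 1/2) -> match (matches: 3)
Clipped matches: 3, Candidate length: 9
Precision = 3/9 = 1/3

1/3


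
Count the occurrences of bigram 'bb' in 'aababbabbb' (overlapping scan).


Scanning 'aababbabbb' for bigram 'bb':
  Position 0: 'aa' -> no
  Position 1: 'ab' -> no
  Position 2: 'ba' -> no
  Position 3: 'ab' -> no
  Position 4: 'bb' -> MATCH
  Position 5: 'ba' -> no
  Position 6: 'ab' -> no
  Position 7: 'bb' -> MATCH
  Position 8: 'bb' -> MATCH
Total matches: 3

3


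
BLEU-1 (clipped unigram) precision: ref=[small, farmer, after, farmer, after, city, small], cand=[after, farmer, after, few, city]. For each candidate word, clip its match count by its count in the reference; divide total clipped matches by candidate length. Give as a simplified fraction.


Reference word counts: {'after': 2, 'city': 1, 'farmer': 2, 'small': 2}
Checking each candidate word (with clipping):
  'after' -> in reference (ref count 2, used 1/2) -> match (matches: 1)
  'farmer' -> in reference (ref count 2, used 1/2) -> match (matches: 2)
  'after' -> in reference (ref count 2, used 2/2) -> match (matches: 3)
  'few' -> not in reference -> no match (matches: 3)
  'city' -> in reference (ref count 1, used 1/1) -> match (matches: 4)
Clipped matches: 4, Candidate length: 5
Precision = 4/5

4/5


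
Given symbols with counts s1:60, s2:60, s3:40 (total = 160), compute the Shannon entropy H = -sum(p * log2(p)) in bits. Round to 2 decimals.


Computing entropy H = -sum(p_i * log2(p_i)):
  s1: p = 60/160 = 0.3750, -p*log2(p) = 0.5306
  s2: p = 60/160 = 0.3750, -p*log2(p) = 0.5306
  s3: p = 40/160 = 0.2500, -p*log2(p) = 0.5000
H = sum of terms = 1.5612
Rounded to 2 decimals: 1.56

1.56


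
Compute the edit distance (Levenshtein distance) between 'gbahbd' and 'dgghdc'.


Building DP table for s1='gbahbd' (len 6) and s2='dgghdc' (len 6):
       d  g  g  h  d  c
    0  1  2  3  4  5  6
  g 1  1  1  2  3  4  5
  b 2  2  2  2  3  4  5
  a 3  3  3  3  3  4  5
  h 4  4  4  4  3  4  5
  b 5  5  5  5  4  4  5
  d 6  5  6  6  5  4  5
Edit distance = dp[6][6] = 5

5


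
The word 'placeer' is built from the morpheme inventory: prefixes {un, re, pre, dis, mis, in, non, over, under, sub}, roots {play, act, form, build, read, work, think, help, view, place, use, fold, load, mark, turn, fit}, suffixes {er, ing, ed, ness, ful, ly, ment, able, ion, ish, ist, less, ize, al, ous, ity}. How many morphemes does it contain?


Segmenting 'placeer' against the inventory:
  'place' -> root (morpheme 1)
  'er' -> suffix (morpheme 2)
Total morphemes: 2

2


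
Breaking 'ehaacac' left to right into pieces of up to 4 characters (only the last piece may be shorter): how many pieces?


'ehaacac' has 7 characters.
Chunking with max size 4:
  Chunk 1: 'ehaa' (positions 0-3)
  Chunk 2: 'cac' (positions 4-6)
Total chunks: ceil(7 / 4) = 2

2


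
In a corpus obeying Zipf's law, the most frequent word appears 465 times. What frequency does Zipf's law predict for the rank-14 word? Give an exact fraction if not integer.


Zipf's law: freq(rank) = f1 / rank
f1 = 465, rank = 14
freq = 465 / 14
GCD(465, 14) = 1
Simplified: 465/14

465/14


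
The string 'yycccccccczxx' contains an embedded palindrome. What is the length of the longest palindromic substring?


Scanning 'yycccccccczxx' for palindromic substrings.
Substring at positions 2-9: 'cccccccc'.
Check: reverse('cccccccc') = 'cccccccc' -> palindrome confirmed.
Neighbouring characters ('y' / 'z') break symmetry, so it cannot extend further.
No longer palindromic substring exists; longest length = 8

8


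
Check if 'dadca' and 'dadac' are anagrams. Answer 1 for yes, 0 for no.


Sort characters of 'dadca': 'aacdd'
Sort characters of 'dadac': 'aacdd'
Sorted forms match -> they ARE anagrams
Result: 1

1


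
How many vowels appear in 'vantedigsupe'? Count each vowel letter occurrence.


Scanning each character of 'vantedigsupe':
  Position 1: 'v' -> consonant (running count: 0)
  Position 2: 'a' -> vowel (running count: 1)
  Position 3: 'n' -> consonant (running count: 1)
  Position 4: 't' -> consonant (running count: 1)
  Position 5: 'e' -> vowel (running count: 2)
  Position 6: 'd' -> consonant (running count: 2)
  Position 7: 'i' -> vowel (running count: 3)
  Position 8: 'g' -> consonant (running count: 3)
  Position 9: 's' -> consonant (running count: 3)
  Position 10: 'u' -> vowel (running count: 4)
  Position 11: 'p' -> consonant (running count: 4)
  Position 12: 'e' -> vowel (running count: 5)
Total vowels: 5

5


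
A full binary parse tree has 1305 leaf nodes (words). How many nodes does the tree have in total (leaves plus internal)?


Leaf nodes (terminals): 1305
Internal nodes = n - 1 = 1305 - 1 = 1304
Total = leaves + internal = 1305 + 1304 = 2609

2609


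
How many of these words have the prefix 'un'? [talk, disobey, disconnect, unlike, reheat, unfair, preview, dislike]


Checking each word for prefix 'un':
  'talk' -> no (count: 0)
  'disobey' -> no (count: 0)
  'disconnect' -> no (count: 0)
  'unlike' -> YES, starts with 'un' (count: 1)
  'reheat' -> no (count: 1)
  'unfair' -> YES, starts with 'un' (count: 2)
  'preview' -> no (count: 2)
  'dislike' -> no (count: 2)
Total with prefix 'un': 2

2


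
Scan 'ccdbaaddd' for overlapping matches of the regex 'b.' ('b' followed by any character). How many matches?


Pattern: b. means 'b' followed by any character.
Scanning 'ccdbaaddd' position-by-position:
  Pos 0: window 'cc' -> no
  Pos 1: window 'cd' -> no
  Pos 2: window 'db' -> no
  Pos 3: window 'ba' -> MATCH
  Pos 4: window 'aa' -> no
  Pos 5: window 'ad' -> no
  Pos 6: window 'dd' -> no
  Pos 7: window 'dd' -> no
  Pos 8: window 'd' -> no
Total matches: 1

1


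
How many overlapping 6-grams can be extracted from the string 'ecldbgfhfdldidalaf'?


String 'ecldbgfhfdldidalaf' has length L = 18.
Number of overlapping n-grams = L - n + 1
Substituting: 18 - 6 + 1 = 13

13


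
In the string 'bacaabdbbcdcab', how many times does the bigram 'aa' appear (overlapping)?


Scanning 'bacaabdbbcdcab' for bigram 'aa':
  Position 0: 'ba' -> no
  Position 1: 'ac' -> no
  Position 2: 'ca' -> no
  Position 3: 'aa' -> MATCH
  Position 4: 'ab' -> no
  Position 5: 'bd' -> no
  Position 6: 'db' -> no
  Position 7: 'bb' -> no
  Position 8: 'bc' -> no
  Position 9: 'cd' -> no
  Position 10: 'dc' -> no
  Position 11: 'ca' -> no
  Position 12: 'ab' -> no
Total matches: 1

1


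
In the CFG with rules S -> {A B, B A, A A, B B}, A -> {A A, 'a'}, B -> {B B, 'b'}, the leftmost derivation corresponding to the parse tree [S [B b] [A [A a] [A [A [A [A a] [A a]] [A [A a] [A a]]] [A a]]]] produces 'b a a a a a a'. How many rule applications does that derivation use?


Every bracketed nonterminal node [X ...] in the tree is produced by exactly one rule application.
Reading the tree off as a leftmost derivation:
  Step 1: S  =>  B A   (applied S -> B A)
  Step 2: B A  =>  b A   (applied B -> b)
  Step 3: b A  =>  b A A   (applied A -> A A)
  Step 4: b A A  =>  b a A   (applied A -> a)
  Step 5: b a A  =>  b a A A   (applied A -> A A)
  Step 6: b a A A  =>  b a A A A   (applied A -> A A)
  Step 7: b a A A A  =>  b a A A A A   (applied A -> A A)
  Step 8: b a A A A A  =>  b a a A A A   (applied A -> a)
  Step 9: b a a A A A  =>  b a a a A A   (applied A -> a)
  Step 10: b a a a A A  =>  b a a a A A A   (applied A -> A A)
  Step 11: b a a a A A A  =>  b a a a a A A   (applied A -> a)
  Step 12: b a a a a A A  =>  b a a a a a A   (applied A -> a)
  Step 13: b a a a a a A  =>  b a a a a a a   (applied A -> a)
Final yield: b a a a a a a
Total rewrite steps: 13

13


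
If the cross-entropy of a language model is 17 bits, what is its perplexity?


Perplexity formula: PP = 2^H
H = 17
PP = 2^17
PP = 2^17 = 131072

131072


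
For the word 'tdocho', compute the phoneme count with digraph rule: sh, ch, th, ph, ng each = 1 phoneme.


Parsing 'tdocho' greedily, digraphs first:
  't' -> consonant phoneme (phonemes so far: 1)
  'd' -> consonant phoneme (phonemes so far: 2)
  'o' -> vowel phoneme (phonemes so far: 3)
  'ch' -> digraph (1 consonant phoneme) (phonemes so far: 4)
  'o' -> vowel phoneme (phonemes so far: 5)
Total phonemes: 5

5


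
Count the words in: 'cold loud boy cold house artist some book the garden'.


Counting words by splitting on spaces:
  Word 1: 'cold'
  Word 2: 'loud'
  Word 3: 'boy'
  Word 4: 'cold'
  Word 5: 'house'
  Word 6: 'artist'
  Word 7: 'some'
  Word 8: 'book'
  Word 9: 'the'
  Word 10: 'garden'
Total words: 10

10


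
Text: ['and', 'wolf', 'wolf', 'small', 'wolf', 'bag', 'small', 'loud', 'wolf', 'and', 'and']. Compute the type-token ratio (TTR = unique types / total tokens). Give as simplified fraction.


Tokens: 11
Unique types: ('and', 'bag', 'loud', 'small', 'wolf') = 5
TTR = 5/11
Already in lowest terms.

5/11


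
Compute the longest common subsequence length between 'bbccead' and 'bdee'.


DP table for LCS of 'bbccead' and 'bdee':
       b  d  e  e
    0  0  0  0  0
  b 0  1  1  1  1
  b 0  1  1  1  1
  c 0  1  1  1  1
  c 0  1  1  1  1
  e 0  1  1  2  2
  a 0  1  1  2  2
  d 0  1  2  2  2
LCS: 'be'
LCS length = 2

2


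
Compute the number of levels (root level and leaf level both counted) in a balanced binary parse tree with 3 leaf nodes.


In a balanced binary tree with n leaves the deepest leaf is ceil(log2(n)) edges below the root,
so counting node levels inclusive of root and leaves gives ceil(log2(n)) + 1 levels.
log2(3) = 1.5850
ceil(1.5850) = 2
levels = 2 + 1 = 3

3


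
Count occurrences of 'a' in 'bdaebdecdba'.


Scanning 'bdaebdecdba' for 'a':
  Position 2: 'a' -> MATCH (count: 1)
  Position 10: 'a' -> MATCH (count: 2)
Total occurrences of 'a': 2

2


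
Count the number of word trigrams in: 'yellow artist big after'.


Word trigrams from [4] words:
  Trigram 1: (yellow artist big)
  Trigram 2: (artist big after)
Total word trigrams: 4 - 2 = 2

2


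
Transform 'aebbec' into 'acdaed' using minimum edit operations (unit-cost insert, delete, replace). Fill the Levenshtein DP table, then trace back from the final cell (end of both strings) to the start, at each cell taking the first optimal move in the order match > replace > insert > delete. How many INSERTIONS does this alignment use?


Edit distance = 4. Backtracking from cell (6, 6) with preference match > replace > insert > delete,
then listing the resulting alignment 'aebbec' -> 'acdaed' left to right:
  Step 1: keep 'a'
  Step 2: replace e->c
  Step 3: replace b->d
  Step 4: replace b->a
  Step 5: keep 'e'
  Step 6: replace c->d
Total insertions: 0

0


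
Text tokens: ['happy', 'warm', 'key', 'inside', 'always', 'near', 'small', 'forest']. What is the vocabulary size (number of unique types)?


Listing all tokens and tracking unique types:
  Token 1: 'happy' -> NEW (unique so far: 1)
  Token 2: 'warm' -> NEW (unique so far: 2)
  Token 3: 'key' -> NEW (unique so far: 3)
  Token 4: 'inside' -> NEW (unique so far: 4)
  Token 5: 'always' -> NEW (unique so far: 5)
  Token 6: 'near' -> NEW (unique so far: 6)
  Token 7: 'small' -> NEW (unique so far: 7)
  Token 8: 'forest' -> NEW (unique so far: 8)
Unique types: ('always', 'forest', 'happy', 'inside', 'key', 'near', 'small', 'warm')
Vocabulary size: 8

8


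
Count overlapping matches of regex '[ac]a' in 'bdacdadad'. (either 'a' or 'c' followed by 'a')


Pattern: [ac]a means either 'a' or 'c' followed by 'a'.
Scanning 'bdacdadad' position-by-position:
  Pos 0: window 'bd' -> no
  Pos 1: window 'da' -> no
  Pos 2: window 'ac' -> no
  Pos 3: window 'cd' -> no
  Pos 4: window 'da' -> no
  Pos 5: window 'ad' -> no
  Pos 6: window 'da' -> no
  Pos 7: window 'ad' -> no
  Pos 8: window 'd' -> no
Total matches: 0

0


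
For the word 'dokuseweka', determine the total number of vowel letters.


Scanning each character of 'dokuseweka':
  Position 1: 'd' -> consonant (running count: 0)
  Position 2: 'o' -> vowel (running count: 1)
  Position 3: 'k' -> consonant (running count: 1)
  Position 4: 'u' -> vowel (running count: 2)
  Position 5: 's' -> consonant (running count: 2)
  Position 6: 'e' -> vowel (running count: 3)
  Position 7: 'w' -> consonant (running count: 3)
  Position 8: 'e' -> vowel (running count: 4)
  Position 9: 'k' -> consonant (running count: 4)
  Position 10: 'a' -> vowel (running count: 5)
Total vowels: 5

5


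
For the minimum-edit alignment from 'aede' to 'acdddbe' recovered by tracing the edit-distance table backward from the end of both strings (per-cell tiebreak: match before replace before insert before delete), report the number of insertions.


Edit distance = 4. Backtracking from cell (4, 7) with preference match > replace > insert > delete,
then listing the resulting alignment 'aede' -> 'acdddbe' left to right:
  Step 1: keep 'a'
  Step 2: insert 'c' [insertion #1]
  Step 3: insert 'd' [insertion #2]
  Step 4: replace e->d
  Step 5: keep 'd'
  Step 6: insert 'b' [insertion #3]
  Step 7: keep 'e'
Total insertions: 3

3


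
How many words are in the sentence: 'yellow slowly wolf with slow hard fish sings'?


Counting words by splitting on spaces:
  Word 1: 'yellow'
  Word 2: 'slowly'
  Word 3: 'wolf'
  Word 4: 'with'
  Word 5: 'slow'
  Word 6: 'hard'
  Word 7: 'fish'
  Word 8: 'sings'
Total words: 8

8


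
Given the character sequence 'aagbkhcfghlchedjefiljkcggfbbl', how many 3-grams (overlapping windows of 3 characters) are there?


String 'aagbkhcfghlchedjefiljkcggfbbl' has length L = 29.
Number of overlapping n-grams = L - n + 1
Substituting: 29 - 3 + 1 = 27

27


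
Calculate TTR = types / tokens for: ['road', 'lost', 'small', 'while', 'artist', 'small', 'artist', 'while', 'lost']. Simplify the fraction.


Tokens: 9
Unique types: ('artist', 'lost', 'road', 'small', 'while') = 5
TTR = 5/9
Already in lowest terms.

5/9


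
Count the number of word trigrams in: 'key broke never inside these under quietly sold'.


Word trigrams from [8] words:
  Trigram 1: (key broke never)
  Trigram 2: (broke never inside)
  Trigram 3: (never inside these)
  Trigram 4: (inside these under)
  Trigram 5: (these under quietly)
  Trigram 6: (under quietly sold)
Total word trigrams: 8 - 2 = 6

6
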